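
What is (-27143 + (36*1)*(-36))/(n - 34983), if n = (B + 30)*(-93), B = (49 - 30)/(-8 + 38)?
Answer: 284390/378319 ≈ 0.75172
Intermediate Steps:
B = 19/30 ≈ 0.63333
n = -28489/10 (n = (19/30 + 30)*(-93) = (919/30)*(-93) = -28489/10 ≈ -2848.9)
(-27143 + (36*1)*(-36))/(n - 34983) = (-27143 + (36*1)*(-36))/(-28489/10 - 34983) = (-27143 + 36*(-36))/(-378319/10) = (-27143 - 1296)*(-10/378319) = -28439*(-10/378319) = 284390/378319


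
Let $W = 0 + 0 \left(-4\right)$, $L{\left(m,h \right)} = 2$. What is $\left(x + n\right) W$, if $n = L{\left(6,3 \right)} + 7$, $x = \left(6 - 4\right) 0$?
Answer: $0$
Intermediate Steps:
$W = 0$ ($W = 0 + 0 = 0$)
$x = 0$ ($x = 2 \cdot 0 = 0$)
$n = 9$ ($n = 2 + 7 = 9$)
$\left(x + n\right) W = \left(0 + 9\right) 0 = 9 \cdot 0 = 0$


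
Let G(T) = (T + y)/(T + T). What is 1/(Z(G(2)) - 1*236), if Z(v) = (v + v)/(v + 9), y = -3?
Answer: -35/8262 ≈ -0.0042363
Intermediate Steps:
G(T) = (-3 + T)/(2*T) (G(T) = (T - 3)/(T + T) = (-3 + T)/((2*T)) = (-3 + T)*(1/(2*T)) = (-3 + T)/(2*T))
Z(v) = 2*v/(9 + v) (Z(v) = (2*v)/(9 + v) = 2*v/(9 + v))
1/(Z(G(2)) - 1*236) = 1/(2*((½)*(-3 + 2)/2)/(9 + (½)*(-3 + 2)/2) - 1*236) = 1/(2*((½)*(½)*(-1))/(9 + (½)*(½)*(-1)) - 236) = 1/(2*(-¼)/(9 - ¼) - 236) = 1/(2*(-¼)/(35/4) - 236) = 1/(2*(-¼)*(4/35) - 236) = 1/(-2/35 - 236) = 1/(-8262/35) = -35/8262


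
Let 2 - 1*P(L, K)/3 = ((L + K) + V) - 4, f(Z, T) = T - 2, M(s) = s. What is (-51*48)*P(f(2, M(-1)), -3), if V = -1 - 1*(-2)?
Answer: -80784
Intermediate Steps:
V = 1 (V = -1 + 2 = 1)
f(Z, T) = -2 + T
P(L, K) = 15 - 3*K - 3*L (P(L, K) = 6 - 3*(((L + K) + 1) - 4) = 6 - 3*(((K + L) + 1) - 4) = 6 - 3*((1 + K + L) - 4) = 6 - 3*(-3 + K + L) = 6 + (9 - 3*K - 3*L) = 15 - 3*K - 3*L)
(-51*48)*P(f(2, M(-1)), -3) = (-51*48)*(15 - 3*(-3) - 3*(-2 - 1)) = -2448*(15 + 9 - 3*(-3)) = -2448*(15 + 9 + 9) = -2448*33 = -80784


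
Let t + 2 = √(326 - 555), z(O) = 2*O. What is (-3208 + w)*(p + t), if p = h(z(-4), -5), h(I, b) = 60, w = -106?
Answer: -192212 - 3314*I*√229 ≈ -1.9221e+5 - 50150.0*I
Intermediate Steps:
t = -2 + I*√229 (t = -2 + √(326 - 555) = -2 + √(-229) = -2 + I*√229 ≈ -2.0 + 15.133*I)
p = 60
(-3208 + w)*(p + t) = (-3208 - 106)*(60 + (-2 + I*√229)) = -3314*(58 + I*√229) = -192212 - 3314*I*√229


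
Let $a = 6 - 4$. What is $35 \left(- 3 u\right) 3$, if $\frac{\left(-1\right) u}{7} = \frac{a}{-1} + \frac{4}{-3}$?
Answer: $-7350$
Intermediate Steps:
$a = 2$ ($a = 6 - 4 = 2$)
$u = \frac{70}{3}$ ($u = - 7 \left(\frac{2}{-1} + \frac{4}{-3}\right) = - 7 \left(2 \left(-1\right) + 4 \left(- \frac{1}{3}\right)\right) = - 7 \left(-2 - \frac{4}{3}\right) = \left(-7\right) \left(- \frac{10}{3}\right) = \frac{70}{3} \approx 23.333$)
$35 \left(- 3 u\right) 3 = 35 \left(\left(-3\right) \frac{70}{3}\right) 3 = 35 \left(-70\right) 3 = \left(-2450\right) 3 = -7350$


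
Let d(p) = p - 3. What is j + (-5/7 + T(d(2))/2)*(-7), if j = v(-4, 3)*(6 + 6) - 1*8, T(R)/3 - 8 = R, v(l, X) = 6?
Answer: -9/2 ≈ -4.5000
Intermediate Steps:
d(p) = -3 + p
T(R) = 24 + 3*R
j = 64 (j = 6*(6 + 6) - 1*8 = 6*12 - 8 = 72 - 8 = 64)
j + (-5/7 + T(d(2))/2)*(-7) = 64 + (-5/7 + (24 + 3*(-3 + 2))/2)*(-7) = 64 + (-5*⅐ + (24 + 3*(-1))*(½))*(-7) = 64 + (-5/7 + (24 - 3)*(½))*(-7) = 64 + (-5/7 + 21*(½))*(-7) = 64 + (-5/7 + 21/2)*(-7) = 64 + (137/14)*(-7) = 64 - 137/2 = -9/2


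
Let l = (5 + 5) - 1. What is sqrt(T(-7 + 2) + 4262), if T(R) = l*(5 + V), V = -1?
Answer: sqrt(4298) ≈ 65.559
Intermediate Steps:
l = 9 (l = 10 - 1 = 9)
T(R) = 36 (T(R) = 9*(5 - 1) = 9*4 = 36)
sqrt(T(-7 + 2) + 4262) = sqrt(36 + 4262) = sqrt(4298)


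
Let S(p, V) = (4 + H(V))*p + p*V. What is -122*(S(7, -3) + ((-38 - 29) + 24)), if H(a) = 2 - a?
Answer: 122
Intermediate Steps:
S(p, V) = V*p + p*(6 - V) (S(p, V) = (4 + (2 - V))*p + p*V = (6 - V)*p + V*p = p*(6 - V) + V*p = V*p + p*(6 - V))
-122*(S(7, -3) + ((-38 - 29) + 24)) = -122*(6*7 + ((-38 - 29) + 24)) = -122*(42 + (-67 + 24)) = -122*(42 - 43) = -122*(-1) = 122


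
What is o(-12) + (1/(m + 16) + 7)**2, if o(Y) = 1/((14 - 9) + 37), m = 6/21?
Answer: 4538341/90972 ≈ 49.887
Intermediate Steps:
m = 2/7 (m = 6*(1/21) = 2/7 ≈ 0.28571)
o(Y) = 1/42 (o(Y) = 1/(5 + 37) = 1/42)
o(-12) + (1/(m + 16) + 7)**2 = 1/42 + (1/(2/7 + 16) + 7)**2 = 1/42 + (1/(114/7) + 7)**2 = 1/42 + (7/114 + 7)**2 = 1/42 + (805/114)**2 = 1/42 + 648025/12996 = 4538341/90972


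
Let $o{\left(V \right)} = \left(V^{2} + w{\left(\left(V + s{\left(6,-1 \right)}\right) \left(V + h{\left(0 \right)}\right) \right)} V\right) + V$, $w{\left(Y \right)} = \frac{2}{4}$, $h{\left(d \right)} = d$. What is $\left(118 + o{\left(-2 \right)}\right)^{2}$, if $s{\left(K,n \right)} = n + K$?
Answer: $14161$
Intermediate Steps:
$s{\left(K,n \right)} = K + n$
$w{\left(Y \right)} = \frac{1}{2}$ ($w{\left(Y \right)} = 2 \cdot \frac{1}{4} = \frac{1}{2}$)
$o{\left(V \right)} = V^{2} + \frac{3 V}{2}$ ($o{\left(V \right)} = \left(V^{2} + \frac{V}{2}\right) + V = V^{2} + \frac{3 V}{2}$)
$\left(118 + o{\left(-2 \right)}\right)^{2} = \left(118 + \frac{1}{2} \left(-2\right) \left(3 + 2 \left(-2\right)\right)\right)^{2} = \left(118 + \frac{1}{2} \left(-2\right) \left(3 - 4\right)\right)^{2} = \left(118 + \frac{1}{2} \left(-2\right) \left(-1\right)\right)^{2} = \left(118 + 1\right)^{2} = 119^{2} = 14161$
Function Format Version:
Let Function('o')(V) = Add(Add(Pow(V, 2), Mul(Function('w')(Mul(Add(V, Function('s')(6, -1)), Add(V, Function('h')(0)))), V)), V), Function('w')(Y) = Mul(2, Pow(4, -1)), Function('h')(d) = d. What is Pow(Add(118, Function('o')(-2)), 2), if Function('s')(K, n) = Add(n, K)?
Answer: 14161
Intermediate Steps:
Function('s')(K, n) = Add(K, n)
Function('w')(Y) = Rational(1, 2) (Function('w')(Y) = Mul(2, Rational(1, 4)) = Rational(1, 2))
Function('o')(V) = Add(Pow(V, 2), Mul(Rational(3, 2), V)) (Function('o')(V) = Add(Add(Pow(V, 2), Mul(Rational(1, 2), V)), V) = Add(Pow(V, 2), Mul(Rational(3, 2), V)))
Pow(Add(118, Function('o')(-2)), 2) = Pow(Add(118, Mul(Rational(1, 2), -2, Add(3, Mul(2, -2)))), 2) = Pow(Add(118, Mul(Rational(1, 2), -2, Add(3, -4))), 2) = Pow(Add(118, Mul(Rational(1, 2), -2, -1)), 2) = Pow(Add(118, 1), 2) = Pow(119, 2) = 14161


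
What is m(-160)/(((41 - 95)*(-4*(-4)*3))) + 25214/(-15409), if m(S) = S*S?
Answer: -14369534/1248129 ≈ -11.513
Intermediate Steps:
m(S) = S**2
m(-160)/(((41 - 95)*(-4*(-4)*3))) + 25214/(-15409) = (-160)**2/(((41 - 95)*(-4*(-4)*3))) + 25214/(-15409) = 25600/((-864*3)) + 25214*(-1/15409) = 25600/((-54*48)) - 25214/15409 = 25600/(-2592) - 25214/15409 = 25600*(-1/2592) - 25214/15409 = -800/81 - 25214/15409 = -14369534/1248129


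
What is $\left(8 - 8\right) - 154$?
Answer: $-154$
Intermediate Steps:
$\left(8 - 8\right) - 154 = 0 - 154 = -154$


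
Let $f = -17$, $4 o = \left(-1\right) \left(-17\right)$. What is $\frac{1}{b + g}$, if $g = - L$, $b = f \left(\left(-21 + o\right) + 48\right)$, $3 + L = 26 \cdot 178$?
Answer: $- \frac{4}{20625} \approx -0.00019394$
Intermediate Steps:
$o = \frac{17}{4}$ ($o = \frac{\left(-1\right) \left(-17\right)}{4} = \frac{1}{4} \cdot 17 = \frac{17}{4} \approx 4.25$)
$L = 4625$ ($L = -3 + 26 \cdot 178 = -3 + 4628 = 4625$)
$b = - \frac{2125}{4}$ ($b = - 17 \left(\left(-21 + \frac{17}{4}\right) + 48\right) = - 17 \left(- \frac{67}{4} + 48\right) = \left(-17\right) \frac{125}{4} = - \frac{2125}{4} \approx -531.25$)
$g = -4625$ ($g = \left(-1\right) 4625 = -4625$)
$\frac{1}{b + g} = \frac{1}{- \frac{2125}{4} - 4625} = \frac{1}{- \frac{20625}{4}} = - \frac{4}{20625}$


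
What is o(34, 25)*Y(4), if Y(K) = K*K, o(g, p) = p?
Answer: 400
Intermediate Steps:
Y(K) = K**2
o(34, 25)*Y(4) = 25*4**2 = 25*16 = 400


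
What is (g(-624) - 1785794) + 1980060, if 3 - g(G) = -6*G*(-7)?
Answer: 220477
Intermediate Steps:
g(G) = 3 - 42*G (g(G) = 3 - (-6*G)*(-7) = 3 - 42*G)
(g(-624) - 1785794) + 1980060 = ((3 - 42*(-624)) - 1785794) + 1980060 = ((3 + 26208) - 1785794) + 1980060 = (26211 - 1785794) + 1980060 = -1759583 + 1980060 = 220477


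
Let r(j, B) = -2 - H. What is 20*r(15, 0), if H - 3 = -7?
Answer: 40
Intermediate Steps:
H = -4 (H = 3 - 7 = -4)
r(j, B) = 2 (r(j, B) = -2 - 1*(-4) = -2 + 4 = 2)
20*r(15, 0) = 20*2 = 40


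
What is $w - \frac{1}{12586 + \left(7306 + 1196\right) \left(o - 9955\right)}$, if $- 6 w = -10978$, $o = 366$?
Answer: $\frac{447425361991}{244539276} \approx 1829.7$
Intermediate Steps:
$w = \frac{5489}{3}$ ($w = \left(- \frac{1}{6}\right) \left(-10978\right) = \frac{5489}{3} \approx 1829.7$)
$w - \frac{1}{12586 + \left(7306 + 1196\right) \left(o - 9955\right)} = \frac{5489}{3} - \frac{1}{12586 + \left(7306 + 1196\right) \left(366 - 9955\right)} = \frac{5489}{3} - \frac{1}{12586 + 8502 \left(-9589\right)} = \frac{5489}{3} - \frac{1}{12586 - 81525678} = \frac{5489}{3} - \frac{1}{-81513092} = \frac{5489}{3} - - \frac{1}{81513092} = \frac{5489}{3} + \frac{1}{81513092} = \frac{447425361991}{244539276}$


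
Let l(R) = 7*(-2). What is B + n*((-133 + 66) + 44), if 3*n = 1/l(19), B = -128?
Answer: -5353/42 ≈ -127.45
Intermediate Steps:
l(R) = -14
n = -1/42 (n = (⅓)/(-14) = (⅓)*(-1/14) = -1/42 ≈ -0.023810)
B + n*((-133 + 66) + 44) = -128 - ((-133 + 66) + 44)/42 = -128 - (-67 + 44)/42 = -128 - 1/42*(-23) = -128 + 23/42 = -5353/42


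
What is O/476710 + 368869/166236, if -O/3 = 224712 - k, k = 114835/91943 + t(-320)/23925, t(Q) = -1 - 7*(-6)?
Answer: 23382643965383059459/29053516764128356500 ≈ 0.80481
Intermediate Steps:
t(Q) = 41 (t(Q) = -1 + 42 = 41)
k = 2751197038/2199736275 (k = 114835/91943 + 41/23925 = 2751197038/2199736275 ≈ 1.2507)
O = -494304386630762/733245425 (O = -3*(224712 - 1*2751197038/2199736275) = -3*(224712 - 2751197038/2199736275) = -3*494304386630762/2199736275 = -494304386630762/733245425 ≈ -6.7413e+5)
O/476710 + 368869/166236 = -494304386630762/733245425/476710 + 368869/166236 = -494304386630762/733245425*1/476710 + 368869*(1/166236) = -247152193315381/174772713275875 + 368869/166236 = 23382643965383059459/29053516764128356500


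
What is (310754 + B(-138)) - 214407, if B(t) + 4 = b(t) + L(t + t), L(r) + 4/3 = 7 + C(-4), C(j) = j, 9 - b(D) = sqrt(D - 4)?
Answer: 289061/3 - I*sqrt(142) ≈ 96354.0 - 11.916*I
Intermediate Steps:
b(D) = 9 - sqrt(-4 + D) (b(D) = 9 - sqrt(D - 4) = 9 - sqrt(-4 + D))
L(r) = 5/3 (L(r) = -4/3 + (7 - 4) = -4/3 + 3 = 5/3)
B(t) = 20/3 - sqrt(-4 + t) (B(t) = -4 + ((9 - sqrt(-4 + t)) + 5/3) = -4 + (32/3 - sqrt(-4 + t)) = 20/3 - sqrt(-4 + t))
(310754 + B(-138)) - 214407 = (310754 + (20/3 - sqrt(-4 - 138))) - 214407 = (310754 + (20/3 - sqrt(-142))) - 214407 = (310754 + (20/3 - I*sqrt(142))) - 214407 = (932282/3 - I*sqrt(142)) - 214407 = 289061/3 - I*sqrt(142)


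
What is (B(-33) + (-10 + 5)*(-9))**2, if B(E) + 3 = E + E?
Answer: 576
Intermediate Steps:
B(E) = -3 + 2*E (B(E) = -3 + (E + E) = -3 + 2*E)
(B(-33) + (-10 + 5)*(-9))**2 = ((-3 + 2*(-33)) + (-10 + 5)*(-9))**2 = ((-3 - 66) - 5*(-9))**2 = (-69 + 45)**2 = (-24)**2 = 576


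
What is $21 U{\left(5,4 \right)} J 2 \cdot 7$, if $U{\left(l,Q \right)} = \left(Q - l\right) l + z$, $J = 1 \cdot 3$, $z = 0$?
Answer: $-4410$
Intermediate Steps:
$J = 3$
$U{\left(l,Q \right)} = l \left(Q - l\right)$ ($U{\left(l,Q \right)} = \left(Q - l\right) l + 0 = l \left(Q - l\right) + 0 = l \left(Q - l\right)$)
$21 U{\left(5,4 \right)} J 2 \cdot 7 = 21 \cdot 5 \left(4 - 5\right) 3 \cdot 2 \cdot 7 = 21 \cdot 5 \left(-1\right) 3 \cdot 2 \cdot 7 = 21 \left(-5\right) 3 \cdot 2 \cdot 7 = 21 \left(\left(-15\right) 2\right) 7 = 21 \left(-30\right) 7 = \left(-630\right) 7 = -4410$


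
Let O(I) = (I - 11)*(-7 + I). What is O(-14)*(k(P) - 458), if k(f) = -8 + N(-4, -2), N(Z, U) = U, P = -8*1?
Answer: -245700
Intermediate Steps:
P = -8
k(f) = -10 (k(f) = -8 - 2 = -10)
O(I) = (-11 + I)*(-7 + I)
O(-14)*(k(P) - 458) = (77 + (-14)**2 - 18*(-14))*(-10 - 458) = (77 + 196 + 252)*(-468) = 525*(-468) = -245700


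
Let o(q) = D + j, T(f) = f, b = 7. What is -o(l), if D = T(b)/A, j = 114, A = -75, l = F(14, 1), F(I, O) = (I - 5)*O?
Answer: -8543/75 ≈ -113.91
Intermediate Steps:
F(I, O) = O*(-5 + I) (F(I, O) = (-5 + I)*O = O*(-5 + I))
l = 9 (l = 1*(-5 + 14) = 1*9 = 9)
D = -7/75 (D = 7/(-75) = 7*(-1/75) = -7/75 ≈ -0.093333)
o(q) = 8543/75 (o(q) = -7/75 + 114 = 8543/75)
-o(l) = -1*8543/75 = -8543/75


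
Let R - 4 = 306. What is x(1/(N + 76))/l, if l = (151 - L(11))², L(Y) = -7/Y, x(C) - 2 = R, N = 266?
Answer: 1573/115926 ≈ 0.013569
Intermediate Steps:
R = 310 (R = 4 + 306 = 310)
x(C) = 312 (x(C) = 2 + 310 = 312)
l = 2782224/121 (l = (151 - (-7)/11)² = (151 - 1*(-7/11))² = (151 + 7/11)² = (1668/11)² = 2782224/121 ≈ 22994.)
x(1/(N + 76))/l = 312/(2782224/121) = 312*(121/2782224) = 1573/115926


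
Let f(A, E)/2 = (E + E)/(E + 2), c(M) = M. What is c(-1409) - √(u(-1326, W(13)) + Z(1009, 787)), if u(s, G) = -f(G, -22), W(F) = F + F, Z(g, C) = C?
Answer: -1409 - √19565/5 ≈ -1437.0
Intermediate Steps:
f(A, E) = 4*E/(2 + E) (f(A, E) = 2*((E + E)/(E + 2)) = 2*((2*E)/(2 + E)) = 2*(2*E/(2 + E)) = 4*E/(2 + E))
W(F) = 2*F
u(s, G) = -22/5 (u(s, G) = -4*(-22)/(2 - 22) = -4*(-22)/(-20) = -4*(-22)*(-1)/20 = -1*22/5 = -22/5)
c(-1409) - √(u(-1326, W(13)) + Z(1009, 787)) = -1409 - √(-22/5 + 787) = -1409 - √(3913/5) = -1409 - √19565/5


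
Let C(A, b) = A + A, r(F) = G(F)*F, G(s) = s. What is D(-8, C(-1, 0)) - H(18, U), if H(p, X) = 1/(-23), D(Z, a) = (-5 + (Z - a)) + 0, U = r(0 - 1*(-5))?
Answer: -252/23 ≈ -10.957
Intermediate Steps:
r(F) = F² (r(F) = F*F = F²)
U = 25 (U = (0 - 1*(-5))² = (0 + 5)² = 5² = 25)
C(A, b) = 2*A
D(Z, a) = -5 + Z - a (D(Z, a) = (-5 + Z - a) + 0 = -5 + Z - a)
H(p, X) = -1/23
D(-8, C(-1, 0)) - H(18, U) = (-5 - 8 - 2*(-1)) - 1*(-1/23) = (-5 - 8 - 1*(-2)) + 1/23 = (-5 - 8 + 2) + 1/23 = -11 + 1/23 = -252/23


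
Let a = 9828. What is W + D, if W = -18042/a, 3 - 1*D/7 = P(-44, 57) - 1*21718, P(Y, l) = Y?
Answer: 249554483/1638 ≈ 1.5235e+5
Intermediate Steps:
D = 152355 (D = 21 - 7*(-44 - 1*21718) = 21 - 7*(-44 - 21718) = 21 - 7*(-21762) = 21 + 152334 = 152355)
W = -3007/1638 (W = -18042/9828 = -18042*1/9828 = -3007/1638 ≈ -1.8358)
W + D = -3007/1638 + 152355 = 249554483/1638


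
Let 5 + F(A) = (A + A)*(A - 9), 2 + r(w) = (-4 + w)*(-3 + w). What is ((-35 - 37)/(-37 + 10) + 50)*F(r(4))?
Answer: 2054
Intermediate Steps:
r(w) = -2 + (-4 + w)*(-3 + w)
F(A) = -5 + 2*A*(-9 + A) (F(A) = -5 + (A + A)*(A - 9) = -5 + (2*A)*(-9 + A) = -5 + 2*A*(-9 + A))
((-35 - 37)/(-37 + 10) + 50)*F(r(4)) = ((-35 - 37)/(-37 + 10) + 50)*(-5 - 18*(10 + 4**2 - 7*4) + 2*(10 + 4**2 - 7*4)**2) = (-72/(-27) + 50)*(-5 - 18*(10 + 16 - 28) + 2*(10 + 16 - 28)**2) = (-72*(-1/27) + 50)*(-5 - 18*(-2) + 2*(-2)**2) = (8/3 + 50)*(-5 + 36 + 2*4) = 158*(-5 + 36 + 8)/3 = (158/3)*39 = 2054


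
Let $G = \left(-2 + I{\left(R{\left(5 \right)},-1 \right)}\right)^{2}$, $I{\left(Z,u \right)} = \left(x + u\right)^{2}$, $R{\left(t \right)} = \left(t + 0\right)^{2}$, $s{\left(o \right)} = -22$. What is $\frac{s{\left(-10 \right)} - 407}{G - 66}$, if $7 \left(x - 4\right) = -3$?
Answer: $\frac{1030029}{107390} \approx 9.5915$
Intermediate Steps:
$x = \frac{25}{7}$ ($x = 4 + \frac{1}{7} \left(-3\right) = 4 - \frac{3}{7} = \frac{25}{7} \approx 3.5714$)
$R{\left(t \right)} = t^{2}$
$I{\left(Z,u \right)} = \left(\frac{25}{7} + u\right)^{2}$
$G = \frac{51076}{2401}$ ($G = \left(-2 + \frac{\left(25 + 7 \left(-1\right)\right)^{2}}{49}\right)^{2} = \left(-2 + \frac{\left(25 - 7\right)^{2}}{49}\right)^{2} = \left(-2 + \frac{18^{2}}{49}\right)^{2} = \left(-2 + \frac{1}{49} \cdot 324\right)^{2} = \left(-2 + \frac{324}{49}\right)^{2} = \left(\frac{226}{49}\right)^{2} = \frac{51076}{2401} \approx 21.273$)
$\frac{s{\left(-10 \right)} - 407}{G - 66} = \frac{-22 - 407}{\frac{51076}{2401} - 66} = - \frac{429}{- \frac{107390}{2401}} = \left(-429\right) \left(- \frac{2401}{107390}\right) = \frac{1030029}{107390}$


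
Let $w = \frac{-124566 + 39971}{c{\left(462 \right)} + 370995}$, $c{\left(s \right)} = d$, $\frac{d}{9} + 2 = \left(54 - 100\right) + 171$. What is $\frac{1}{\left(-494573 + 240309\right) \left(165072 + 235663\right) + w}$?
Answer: $- \frac{372102}{37914397096336675} \approx -9.8143 \cdot 10^{-12}$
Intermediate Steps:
$d = 1107$ ($d = -18 + 9 \left(\left(54 - 100\right) + 171\right) = -18 + 9 \left(-46 + 171\right) = -18 + 9 \cdot 125 = -18 + 1125 = 1107$)
$c{\left(s \right)} = 1107$
$w = - \frac{84595}{372102}$ ($w = \frac{-124566 + 39971}{1107 + 370995} = - \frac{84595}{372102} \approx -0.22734$)
$\frac{1}{\left(-494573 + 240309\right) \left(165072 + 235663\right) + w} = \frac{1}{\left(-494573 + 240309\right) \left(165072 + 235663\right) - \frac{84595}{372102}} = \frac{1}{\left(-254264\right) 400735 - \frac{84595}{372102}} = \frac{1}{-101892484040 - \frac{84595}{372102}} = \frac{1}{- \frac{37914397096336675}{372102}} = - \frac{372102}{37914397096336675}$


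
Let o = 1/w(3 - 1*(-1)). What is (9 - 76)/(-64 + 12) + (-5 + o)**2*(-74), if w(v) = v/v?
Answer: -61501/52 ≈ -1182.7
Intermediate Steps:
w(v) = 1
o = 1 (o = 1/1 = 1)
(9 - 76)/(-64 + 12) + (-5 + o)**2*(-74) = (9 - 76)/(-64 + 12) + (-5 + 1)**2*(-74) = -67/(-52) + (-4)**2*(-74) = -67*(-1/52) + 16*(-74) = 67/52 - 1184 = -61501/52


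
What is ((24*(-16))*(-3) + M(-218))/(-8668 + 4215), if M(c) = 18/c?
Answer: -125559/485377 ≈ -0.25868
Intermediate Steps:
((24*(-16))*(-3) + M(-218))/(-8668 + 4215) = ((24*(-16))*(-3) + 18/(-218))/(-8668 + 4215) = (-384*(-3) + 18*(-1/218))/(-4453) = (1152 - 9/109)*(-1/4453) = (125559/109)*(-1/4453) = -125559/485377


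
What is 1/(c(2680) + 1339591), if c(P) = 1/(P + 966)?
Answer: 3646/4884148787 ≈ 7.4650e-7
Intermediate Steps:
c(P) = 1/(966 + P)
1/(c(2680) + 1339591) = 1/(1/(966 + 2680) + 1339591) = 1/(1/3646 + 1339591) = 1/(4884148787/3646) = 3646/4884148787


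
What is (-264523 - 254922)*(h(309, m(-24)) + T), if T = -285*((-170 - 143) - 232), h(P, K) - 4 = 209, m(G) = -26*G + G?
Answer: -80793436410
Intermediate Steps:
m(G) = -25*G
h(P, K) = 213 (h(P, K) = 4 + 209 = 213)
T = 155325 (T = -285*(-313 - 232) = -285*(-545) = 155325)
(-264523 - 254922)*(h(309, m(-24)) + T) = (-264523 - 254922)*(213 + 155325) = -519445*155538 = -80793436410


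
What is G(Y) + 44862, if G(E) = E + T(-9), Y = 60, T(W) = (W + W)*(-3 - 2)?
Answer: 45012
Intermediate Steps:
T(W) = -10*W (T(W) = (2*W)*(-5) = -10*W)
G(E) = 90 + E (G(E) = E - 10*(-9) = E + 90 = 90 + E)
G(Y) + 44862 = (90 + 60) + 44862 = 150 + 44862 = 45012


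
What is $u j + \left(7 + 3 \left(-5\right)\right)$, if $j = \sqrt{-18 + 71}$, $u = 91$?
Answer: $-8 + 91 \sqrt{53} \approx 654.49$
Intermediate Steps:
$j = \sqrt{53} \approx 7.2801$
$u j + \left(7 + 3 \left(-5\right)\right) = 91 \sqrt{53} + \left(7 + 3 \left(-5\right)\right) = 91 \sqrt{53} + \left(7 - 15\right) = 91 \sqrt{53} - 8 = -8 + 91 \sqrt{53}$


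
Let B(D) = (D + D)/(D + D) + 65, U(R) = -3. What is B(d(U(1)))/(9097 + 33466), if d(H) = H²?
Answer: 66/42563 ≈ 0.0015506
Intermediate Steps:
B(D) = 66 (B(D) = (2*D)/((2*D)) + 65 = (2*D)*(1/(2*D)) + 65 = 1 + 65 = 66)
B(d(U(1)))/(9097 + 33466) = 66/(9097 + 33466) = 66/42563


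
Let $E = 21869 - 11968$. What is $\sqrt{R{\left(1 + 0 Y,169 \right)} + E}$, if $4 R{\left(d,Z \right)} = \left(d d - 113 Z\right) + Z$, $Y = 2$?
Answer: $\frac{\sqrt{20677}}{2} \approx 71.897$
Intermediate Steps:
$E = 9901$ ($E = 21869 - 11968 = 9901$)
$R{\left(d,Z \right)} = - 28 Z + \frac{d^{2}}{4}$ ($R{\left(d,Z \right)} = \frac{\left(d d - 113 Z\right) + Z}{4} = \frac{\left(d^{2} - 113 Z\right) + Z}{4} = \frac{d^{2} - 112 Z}{4} = - 28 Z + \frac{d^{2}}{4}$)
$\sqrt{R{\left(1 + 0 Y,169 \right)} + E} = \sqrt{\left(\left(-28\right) 169 + \frac{\left(1 + 0 \cdot 2\right)^{2}}{4}\right) + 9901} = \sqrt{\left(-4732 + \frac{\left(1 + 0\right)^{2}}{4}\right) + 9901} = \sqrt{\left(-4732 + \frac{1^{2}}{4}\right) + 9901} = \sqrt{\left(-4732 + \frac{1}{4} \cdot 1\right) + 9901} = \sqrt{\left(-4732 + \frac{1}{4}\right) + 9901} = \sqrt{- \frac{18927}{4} + 9901} = \sqrt{\frac{20677}{4}} = \frac{\sqrt{20677}}{2}$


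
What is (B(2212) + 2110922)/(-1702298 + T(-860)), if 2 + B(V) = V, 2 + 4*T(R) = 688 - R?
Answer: -4226264/3403823 ≈ -1.2416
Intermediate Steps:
T(R) = 343/2 - R/4 (T(R) = -½ + (688 - R)/4 = -½ + (172 - R/4) = 343/2 - R/4)
B(V) = -2 + V
(B(2212) + 2110922)/(-1702298 + T(-860)) = ((-2 + 2212) + 2110922)/(-1702298 + (343/2 - ¼*(-860))) = (2210 + 2110922)/(-1702298 + (343/2 + 215)) = 2113132/(-1702298 + 773/2) = 2113132/(-3403823/2) = 2113132*(-2/3403823) = -4226264/3403823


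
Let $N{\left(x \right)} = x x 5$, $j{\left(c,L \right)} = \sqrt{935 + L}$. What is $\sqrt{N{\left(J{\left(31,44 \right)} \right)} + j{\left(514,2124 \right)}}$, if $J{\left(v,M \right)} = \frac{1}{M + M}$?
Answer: $\frac{\sqrt{5 + 7744 \sqrt{3059}}}{88} \approx 7.437$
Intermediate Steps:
$J{\left(v,M \right)} = \frac{1}{2 M}$
$N{\left(x \right)} = 5 x^{2}$ ($N{\left(x \right)} = x^{2} \cdot 5 = 5 x^{2}$)
$\sqrt{N{\left(J{\left(31,44 \right)} \right)} + j{\left(514,2124 \right)}} = \sqrt{5 \left(\frac{1}{2 \cdot 44}\right)^{2} + \sqrt{935 + 2124}} = \sqrt{5 \left(\frac{1}{2} \cdot \frac{1}{44}\right)^{2} + \sqrt{3059}} = \sqrt{\frac{5}{7744} + \sqrt{3059}}$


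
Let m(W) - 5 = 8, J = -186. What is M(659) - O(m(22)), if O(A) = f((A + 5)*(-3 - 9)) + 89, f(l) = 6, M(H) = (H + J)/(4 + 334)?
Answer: -31637/338 ≈ -93.601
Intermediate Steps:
m(W) = 13 (m(W) = 5 + 8 = 13)
M(H) = -93/169 + H/338 (M(H) = (H - 186)/(4 + 334) = (-186 + H)/338 = (-186 + H)*(1/338) = -93/169 + H/338)
O(A) = 95 (O(A) = 6 + 89 = 95)
M(659) - O(m(22)) = (-93/169 + (1/338)*659) - 1*95 = (-93/169 + 659/338) - 95 = 473/338 - 95 = -31637/338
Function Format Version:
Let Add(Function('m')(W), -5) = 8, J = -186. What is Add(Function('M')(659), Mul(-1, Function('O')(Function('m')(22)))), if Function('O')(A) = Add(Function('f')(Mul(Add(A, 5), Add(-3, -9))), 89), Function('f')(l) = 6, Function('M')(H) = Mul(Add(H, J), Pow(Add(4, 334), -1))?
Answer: Rational(-31637, 338) ≈ -93.601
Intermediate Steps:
Function('m')(W) = 13 (Function('m')(W) = Add(5, 8) = 13)
Function('M')(H) = Add(Rational(-93, 169), Mul(Rational(1, 338), H)) (Function('M')(H) = Mul(Add(H, -186), Pow(Add(4, 334), -1)) = Mul(Add(-186, H), Pow(338, -1)) = Mul(Add(-186, H), Rational(1, 338)) = Add(Rational(-93, 169), Mul(Rational(1, 338), H)))
Function('O')(A) = 95 (Function('O')(A) = Add(6, 89) = 95)
Add(Function('M')(659), Mul(-1, Function('O')(Function('m')(22)))) = Add(Add(Rational(-93, 169), Mul(Rational(1, 338), 659)), Mul(-1, 95)) = Add(Add(Rational(-93, 169), Rational(659, 338)), -95) = Add(Rational(473, 338), -95) = Rational(-31637, 338)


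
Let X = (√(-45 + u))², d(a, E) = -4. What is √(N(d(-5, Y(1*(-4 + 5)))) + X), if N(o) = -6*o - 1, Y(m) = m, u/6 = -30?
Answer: I*√202 ≈ 14.213*I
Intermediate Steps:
u = -180 (u = 6*(-30) = -180)
N(o) = -1 - 6*o
X = -225 (X = (√(-45 - 180))² = (√(-225))² = (15*I)² = -225)
√(N(d(-5, Y(1*(-4 + 5)))) + X) = √((-1 - 6*(-4)) - 225) = √((-1 + 24) - 225) = √(23 - 225) = √(-202) = I*√202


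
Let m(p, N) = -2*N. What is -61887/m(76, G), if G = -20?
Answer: -61887/40 ≈ -1547.2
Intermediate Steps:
-61887/m(76, G) = -61887/((-2*(-20))) = -61887/40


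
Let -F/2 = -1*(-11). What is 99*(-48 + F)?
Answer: -6930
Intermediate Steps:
F = -22 (F = -(-2)*(-11) = -2*11 = -22)
99*(-48 + F) = 99*(-48 - 22) = 99*(-70) = -6930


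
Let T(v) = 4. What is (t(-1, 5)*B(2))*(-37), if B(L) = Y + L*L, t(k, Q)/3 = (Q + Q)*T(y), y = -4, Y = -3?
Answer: -4440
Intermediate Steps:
t(k, Q) = 24*Q (t(k, Q) = 3*((Q + Q)*4) = 3*((2*Q)*4) = 3*(8*Q) = 24*Q)
B(L) = -3 + L**2 (B(L) = -3 + L*L = -3 + L**2)
(t(-1, 5)*B(2))*(-37) = ((24*5)*(-3 + 2**2))*(-37) = (120*(-3 + 4))*(-37) = (120*1)*(-37) = 120*(-37) = -4440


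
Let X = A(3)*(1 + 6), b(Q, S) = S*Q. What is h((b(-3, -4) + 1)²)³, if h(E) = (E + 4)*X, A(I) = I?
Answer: 47950837137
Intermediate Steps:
b(Q, S) = Q*S
X = 21 (X = 3*(1 + 6) = 3*7 = 21)
h(E) = 84 + 21*E (h(E) = (E + 4)*21 = (4 + E)*21 = 84 + 21*E)
h((b(-3, -4) + 1)²)³ = (84 + 21*(-3*(-4) + 1)²)³ = (84 + 21*(12 + 1)²)³ = (84 + 21*13²)³ = (84 + 21*169)³ = (84 + 3549)³ = 3633³ = 47950837137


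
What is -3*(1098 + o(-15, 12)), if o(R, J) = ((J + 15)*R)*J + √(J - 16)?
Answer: 11286 - 6*I ≈ 11286.0 - 6.0*I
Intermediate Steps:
o(R, J) = √(-16 + J) + J*R*(15 + J) (o(R, J) = ((15 + J)*R)*J + √(-16 + J) = (R*(15 + J))*J + √(-16 + J) = J*R*(15 + J) + √(-16 + J) = √(-16 + J) + J*R*(15 + J))
-3*(1098 + o(-15, 12)) = -3*(1098 + (√(-16 + 12) - 15*12² + 15*12*(-15))) = -3*(1098 + (√(-4) - 15*144 - 2700)) = -3*(1098 + (2*I - 2160 - 2700)) = -3*(1098 + (-4860 + 2*I)) = -3*(-3762 + 2*I) = 11286 - 6*I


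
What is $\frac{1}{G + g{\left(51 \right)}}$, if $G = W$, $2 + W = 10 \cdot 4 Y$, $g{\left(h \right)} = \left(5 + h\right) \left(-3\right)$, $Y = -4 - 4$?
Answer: $- \frac{1}{490} \approx -0.0020408$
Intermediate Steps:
$Y = -8$
$g{\left(h \right)} = -15 - 3 h$
$W = -322$ ($W = -2 + 10 \cdot 4 \left(-8\right) = -2 + 40 \left(-8\right) = -2 - 320 = -322$)
$G = -322$
$\frac{1}{G + g{\left(51 \right)}} = \frac{1}{-322 - 168} = \frac{1}{-490} = - \frac{1}{490}$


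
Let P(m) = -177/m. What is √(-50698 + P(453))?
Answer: I*√1155974007/151 ≈ 225.16*I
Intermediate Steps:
√(-50698 + P(453)) = √(-50698 - 177/453) = √(-50698 - 177*1/453) = √(-50698 - 59/151) = √(-7655457/151) = I*√1155974007/151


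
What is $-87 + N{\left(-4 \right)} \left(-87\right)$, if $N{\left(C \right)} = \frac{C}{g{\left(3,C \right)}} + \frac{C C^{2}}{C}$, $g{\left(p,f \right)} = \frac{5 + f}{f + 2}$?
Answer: $-2175$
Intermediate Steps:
$g{\left(p,f \right)} = \frac{5 + f}{2 + f}$
$N{\left(C \right)} = C^{2} + \frac{C \left(2 + C\right)}{5 + C}$ ($N{\left(C \right)} = \frac{C}{\frac{1}{2 + C} \left(5 + C\right)} + \frac{C C^{2}}{C} = C \frac{2 + C}{5 + C} + \frac{C^{3}}{C} = \frac{C \left(2 + C\right)}{5 + C} + C^{2} = C^{2} + \frac{C \left(2 + C\right)}{5 + C}$)
$-87 + N{\left(-4 \right)} \left(-87\right) = -87 + - \frac{4 \left(2 - 4 - 4 \left(5 - 4\right)\right)}{5 - 4} \left(-87\right) = -87 + - \frac{4 \left(2 - 4 - 4\right)}{1} \left(-87\right) = -87 + \left(-4\right) 1 \left(2 - 4 - 4\right) \left(-87\right) = -87 + \left(-4\right) 1 \left(-6\right) \left(-87\right) = -87 + 24 \left(-87\right) = -87 - 2088 = -2175$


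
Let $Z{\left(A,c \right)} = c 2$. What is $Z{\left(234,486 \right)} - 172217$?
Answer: $-171245$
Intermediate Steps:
$Z{\left(A,c \right)} = 2 c$
$Z{\left(234,486 \right)} - 172217 = 2 \cdot 486 - 172217 = 972 - 172217 = -171245$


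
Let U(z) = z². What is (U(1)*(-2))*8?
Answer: -16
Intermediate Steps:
(U(1)*(-2))*8 = (1²*(-2))*8 = (1*(-2))*8 = -2*8 = -16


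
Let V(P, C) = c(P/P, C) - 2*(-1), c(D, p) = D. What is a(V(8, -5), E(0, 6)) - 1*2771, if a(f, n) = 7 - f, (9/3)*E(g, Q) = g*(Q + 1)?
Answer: -2767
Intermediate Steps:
V(P, C) = 3 (V(P, C) = P/P - 2*(-1) = 1 + 2 = 3)
E(g, Q) = g*(1 + Q)/3 (E(g, Q) = (g*(Q + 1))/3 = (g*(1 + Q))/3 = g*(1 + Q)/3)
a(V(8, -5), E(0, 6)) - 1*2771 = (7 - 1*3) - 1*2771 = (7 - 3) - 2771 = 4 - 2771 = -2767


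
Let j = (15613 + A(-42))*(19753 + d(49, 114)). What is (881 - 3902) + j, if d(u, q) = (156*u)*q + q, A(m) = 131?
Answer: 14032356531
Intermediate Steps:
d(u, q) = q + 156*q*u (d(u, q) = 156*q*u + q = q + 156*q*u)
j = 14032359552 (j = (15613 + 131)*(19753 + 114*(1 + 156*49)) = 15744*(19753 + 114*(1 + 7644)) = 15744*(19753 + 114*7645) = 15744*(19753 + 871530) = 15744*891283 = 14032359552)
(881 - 3902) + j = (881 - 3902) + 14032359552 = -3021 + 14032359552 = 14032356531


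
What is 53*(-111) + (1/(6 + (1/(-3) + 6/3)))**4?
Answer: -1646304522/279841 ≈ -5883.0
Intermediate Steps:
53*(-111) + (1/(6 + (1/(-3) + 6/3)))**4 = -5883 + (1/(6 + (1*(-1/3) + 6*(1/3))))**4 = -5883 + (1/(6 + (-1/3 + 2)))**4 = -5883 + (1/(6 + 5/3))**4 = -5883 + (1/(23/3))**4 = -5883 + (3/23)**4 = -5883 + 81/279841 = -1646304522/279841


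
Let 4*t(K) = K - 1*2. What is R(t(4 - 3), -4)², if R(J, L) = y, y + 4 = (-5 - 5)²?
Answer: 9216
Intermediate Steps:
y = 96 (y = -4 + (-5 - 5)² = -4 + (-10)² = -4 + 100 = 96)
t(K) = -½ + K/4 (t(K) = (K - 1*2)/4 = (K - 2)/4 = (-2 + K)/4 = -½ + K/4)
R(J, L) = 96
R(t(4 - 3), -4)² = 96² = 9216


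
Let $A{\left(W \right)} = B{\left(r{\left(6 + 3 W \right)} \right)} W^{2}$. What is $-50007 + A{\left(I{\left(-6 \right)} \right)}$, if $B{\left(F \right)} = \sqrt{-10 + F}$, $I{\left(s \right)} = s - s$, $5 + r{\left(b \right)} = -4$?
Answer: $-50007$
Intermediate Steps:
$r{\left(b \right)} = -9$ ($r{\left(b \right)} = -5 - 4 = -9$)
$I{\left(s \right)} = 0$
$A{\left(W \right)} = i \sqrt{19} W^{2}$ ($A{\left(W \right)} = \sqrt{-10 - 9} W^{2} = \sqrt{-19} W^{2} = i \sqrt{19} W^{2}$)
$-50007 + A{\left(I{\left(-6 \right)} \right)} = -50007 + i \sqrt{19} \cdot 0^{2} = -50007 + i \sqrt{19} \cdot 0 = -50007 + 0 = -50007$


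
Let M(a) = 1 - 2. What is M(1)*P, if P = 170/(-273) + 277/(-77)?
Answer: 12673/3003 ≈ 4.2201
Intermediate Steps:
M(a) = -1
P = -12673/3003 (P = 170*(-1/273) + 277*(-1/77) = -170/273 - 277/77 = -12673/3003 ≈ -4.2201)
M(1)*P = -1*(-12673/3003) = 12673/3003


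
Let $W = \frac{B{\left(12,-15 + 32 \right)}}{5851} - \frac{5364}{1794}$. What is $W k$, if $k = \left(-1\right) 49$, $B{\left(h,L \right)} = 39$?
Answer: $\frac{255737517}{1749449} \approx 146.18$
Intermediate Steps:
$W = - \frac{5219133}{1749449}$ ($W = \frac{39}{5851} - \frac{5364}{1794} = 39 \cdot \frac{1}{5851} - \frac{894}{299} = \frac{39}{5851} - \frac{894}{299} = - \frac{5219133}{1749449} \approx -2.9833$)
$k = -49$
$W k = \left(- \frac{5219133}{1749449}\right) \left(-49\right) = \frac{255737517}{1749449}$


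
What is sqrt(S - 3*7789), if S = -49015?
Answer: I*sqrt(72382) ≈ 269.04*I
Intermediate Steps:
sqrt(S - 3*7789) = sqrt(-49015 - 3*7789) = sqrt(-49015 - 23367) = sqrt(-72382) = I*sqrt(72382)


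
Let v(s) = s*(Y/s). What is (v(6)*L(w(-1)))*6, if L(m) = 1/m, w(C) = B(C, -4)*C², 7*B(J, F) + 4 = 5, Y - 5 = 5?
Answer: 420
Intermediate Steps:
Y = 10 (Y = 5 + 5 = 10)
B(J, F) = ⅐ (B(J, F) = -4/7 + (⅐)*5 = -4/7 + 5/7 = ⅐)
w(C) = C²/7
v(s) = 10 (v(s) = s*(10/s) = 10)
(v(6)*L(w(-1)))*6 = (10/(((⅐)*(-1)²)))*6 = (10/(((⅐)*1)))*6 = (10/(⅐))*6 = (10*7)*6 = 70*6 = 420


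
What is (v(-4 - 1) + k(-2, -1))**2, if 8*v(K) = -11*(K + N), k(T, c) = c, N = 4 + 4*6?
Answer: 68121/64 ≈ 1064.4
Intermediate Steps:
N = 28 (N = 4 + 24 = 28)
v(K) = -77/2 - 11*K/8 (v(K) = (-11*(K + 28))/8 = (-11*(28 + K))/8 = (-308 - 11*K)/8 = -77/2 - 11*K/8)
(v(-4 - 1) + k(-2, -1))**2 = ((-77/2 - 11*(-4 - 1)/8) - 1)**2 = ((-77/2 - 11/8*(-5)) - 1)**2 = ((-77/2 + 55/8) - 1)**2 = (-253/8 - 1)**2 = (-261/8)**2 = 68121/64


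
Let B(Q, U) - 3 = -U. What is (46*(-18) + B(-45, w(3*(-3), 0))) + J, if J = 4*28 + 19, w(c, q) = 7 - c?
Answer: -710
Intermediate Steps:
B(Q, U) = 3 - U
J = 131 (J = 112 + 19 = 131)
(46*(-18) + B(-45, w(3*(-3), 0))) + J = (46*(-18) + (3 - (7 - 3*(-3)))) + 131 = (-828 + (3 - (7 - 1*(-9)))) + 131 = (-828 + (3 - (7 + 9))) + 131 = (-828 + (3 - 1*16)) + 131 = (-828 + (3 - 16)) + 131 = (-828 - 13) + 131 = -841 + 131 = -710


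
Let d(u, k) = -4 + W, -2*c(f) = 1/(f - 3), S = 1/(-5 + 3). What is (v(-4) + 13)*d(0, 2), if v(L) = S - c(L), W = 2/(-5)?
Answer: -1914/35 ≈ -54.686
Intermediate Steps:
W = -2/5 (W = 2*(-1/5) = -2/5 ≈ -0.40000)
S = -1/2 (S = 1/(-2) = -1/2 ≈ -0.50000)
c(f) = -1/(2*(-3 + f)) (c(f) = -1/(2*(f - 3)) = -1/(2*(-3 + f)))
d(u, k) = -22/5 (d(u, k) = -4 - 2/5 = -22/5)
v(L) = -1/2 + 1/(-6 + 2*L) (v(L) = -1/2 - (-1)/(-6 + 2*L) = -1/2 + 1/(-6 + 2*L))
(v(-4) + 13)*d(0, 2) = ((4 - 1*(-4))/(2*(-3 - 4)) + 13)*(-22/5) = ((1/2)*(4 + 4)/(-7) + 13)*(-22/5) = ((1/2)*(-1/7)*8 + 13)*(-22/5) = (-4/7 + 13)*(-22/5) = (87/7)*(-22/5) = -1914/35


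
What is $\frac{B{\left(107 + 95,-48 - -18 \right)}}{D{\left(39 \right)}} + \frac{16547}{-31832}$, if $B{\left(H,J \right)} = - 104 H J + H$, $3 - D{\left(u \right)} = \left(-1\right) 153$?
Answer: $\frac{5016412103}{1241448} \approx 4040.8$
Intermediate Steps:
$D{\left(u \right)} = 156$ ($D{\left(u \right)} = 3 - \left(-1\right) 153 = 3 - -153 = 3 + 153 = 156$)
$B{\left(H,J \right)} = H - 104 H J$ ($B{\left(H,J \right)} = - 104 H J + H = H - 104 H J$)
$\frac{B{\left(107 + 95,-48 - -18 \right)}}{D{\left(39 \right)}} + \frac{16547}{-31832} = \frac{\left(107 + 95\right) \left(1 - 104 \left(-48 - -18\right)\right)}{156} + \frac{16547}{-31832} = 202 \left(1 - 104 \left(-48 + 18\right)\right) \frac{1}{156} + 16547 \left(- \frac{1}{31832}\right) = 202 \left(1 - -3120\right) \frac{1}{156} - \frac{16547}{31832} = 202 \left(1 + 3120\right) \frac{1}{156} - \frac{16547}{31832} = 202 \cdot 3121 \cdot \frac{1}{156} - \frac{16547}{31832} = 630442 \cdot \frac{1}{156} - \frac{16547}{31832} = \frac{315221}{78} - \frac{16547}{31832} = \frac{5016412103}{1241448}$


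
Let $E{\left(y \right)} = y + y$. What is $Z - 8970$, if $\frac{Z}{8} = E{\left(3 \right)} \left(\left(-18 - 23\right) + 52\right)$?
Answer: $-8442$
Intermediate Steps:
$E{\left(y \right)} = 2 y$
$Z = 528$ ($Z = 8 \cdot 2 \cdot 3 \left(\left(-18 - 23\right) + 52\right) = 8 \cdot 6 \left(-41 + 52\right) = 8 \cdot 6 \cdot 11 = 8 \cdot 66 = 528$)
$Z - 8970 = 528 - 8970 = -8442$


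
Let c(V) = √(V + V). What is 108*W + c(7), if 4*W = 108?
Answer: 2916 + √14 ≈ 2919.7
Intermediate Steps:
W = 27 (W = (¼)*108 = 27)
c(V) = √2*√V (c(V) = √(2*V) = √2*√V)
108*W + c(7) = 108*27 + √2*√7 = 2916 + √14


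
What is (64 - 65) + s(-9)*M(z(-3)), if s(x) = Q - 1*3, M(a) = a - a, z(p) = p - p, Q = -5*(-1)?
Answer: -1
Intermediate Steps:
Q = 5
z(p) = 0
M(a) = 0
s(x) = 2 (s(x) = 5 - 1*3 = 5 - 3 = 2)
(64 - 65) + s(-9)*M(z(-3)) = (64 - 65) + 2*0 = -1 + 0 = -1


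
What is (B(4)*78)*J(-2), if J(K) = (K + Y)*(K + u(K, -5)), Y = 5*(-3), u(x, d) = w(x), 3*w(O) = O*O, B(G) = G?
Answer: 3536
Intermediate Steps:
w(O) = O**2/3 (w(O) = (O*O)/3 = O**2/3)
u(x, d) = x**2/3
Y = -15
J(K) = (-15 + K)*(K + K**2/3) (J(K) = (K - 15)*(K + K**2/3) = (-15 + K)*(K + K**2/3))
(B(4)*78)*J(-2) = (4*78)*((1/3)*(-2)*(-45 + (-2)**2 - 12*(-2))) = 312*((1/3)*(-2)*(-45 + 4 + 24)) = 312*((1/3)*(-2)*(-17)) = 312*(34/3) = 3536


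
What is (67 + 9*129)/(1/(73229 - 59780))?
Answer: 16515372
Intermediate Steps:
(67 + 9*129)/(1/(73229 - 59780)) = (67 + 1161)/(1/13449) = 1228/(1/13449) = 1228*13449 = 16515372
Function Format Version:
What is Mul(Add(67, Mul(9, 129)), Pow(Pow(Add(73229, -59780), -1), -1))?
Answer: 16515372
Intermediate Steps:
Mul(Add(67, Mul(9, 129)), Pow(Pow(Add(73229, -59780), -1), -1)) = Mul(Add(67, 1161), Pow(Pow(13449, -1), -1)) = Mul(1228, Pow(Rational(1, 13449), -1)) = Mul(1228, 13449) = 16515372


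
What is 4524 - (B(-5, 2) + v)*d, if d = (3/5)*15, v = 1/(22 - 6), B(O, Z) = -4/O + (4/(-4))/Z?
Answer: 361659/80 ≈ 4520.7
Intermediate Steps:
B(O, Z) = -1/Z - 4/O (B(O, Z) = -4/O + (4*(-¼))/Z = -4/O - 1/Z = -1/Z - 4/O)
v = 1/16 ≈ 0.062500
d = 9 (d = (3*(⅕))*15 = (⅗)*15 = 9)
4524 - (B(-5, 2) + v)*d = 4524 - ((-1/2 - 4/(-5)) + 1/16)*9 = 4524 - ((-1*½ - 4*(-⅕)) + 1/16)*9 = 4524 - ((-½ + ⅘) + 1/16)*9 = 4524 - (3/10 + 1/16)*9 = 4524 - 29*9/80 = 4524 - 1*261/80 = 4524 - 261/80 = 361659/80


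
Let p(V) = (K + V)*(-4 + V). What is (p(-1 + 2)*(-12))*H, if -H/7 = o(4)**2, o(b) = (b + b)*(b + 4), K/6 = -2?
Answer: 11354112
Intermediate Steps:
K = -12 (K = 6*(-2) = -12)
o(b) = 2*b*(4 + b) (o(b) = (2*b)*(4 + b) = 2*b*(4 + b))
H = -28672 (H = -7*64*(4 + 4)**2 = -7*(2*4*8)**2 = -7*64**2 = -7*4096 = -28672)
p(V) = (-12 + V)*(-4 + V)
(p(-1 + 2)*(-12))*H = ((48 + (-1 + 2)**2 - 16*(-1 + 2))*(-12))*(-28672) = ((48 + 1**2 - 16*1)*(-12))*(-28672) = ((48 + 1 - 16)*(-12))*(-28672) = (33*(-12))*(-28672) = -396*(-28672) = 11354112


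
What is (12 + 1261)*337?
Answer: 429001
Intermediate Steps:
(12 + 1261)*337 = 1273*337 = 429001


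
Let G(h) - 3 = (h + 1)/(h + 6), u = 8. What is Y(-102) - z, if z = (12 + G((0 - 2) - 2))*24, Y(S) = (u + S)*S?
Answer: 9264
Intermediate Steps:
Y(S) = S*(8 + S) (Y(S) = (8 + S)*S = S*(8 + S))
G(h) = 3 + (1 + h)/(6 + h) (G(h) = 3 + (h + 1)/(h + 6) = 3 + (1 + h)/(6 + h))
z = 324 (z = (12 + (19 + 4*((0 - 2) - 2))/(6 + ((0 - 2) - 2)))*24 = (12 + (19 + 4*(-2 - 2))/(6 + (-2 - 2)))*24 = (12 + (19 + 4*(-4))/(6 - 4))*24 = (12 + (19 - 16)/2)*24 = (12 + (½)*3)*24 = (12 + 3/2)*24 = (27/2)*24 = 324)
Y(-102) - z = -102*(8 - 102) - 1*324 = -102*(-94) - 324 = 9588 - 324 = 9264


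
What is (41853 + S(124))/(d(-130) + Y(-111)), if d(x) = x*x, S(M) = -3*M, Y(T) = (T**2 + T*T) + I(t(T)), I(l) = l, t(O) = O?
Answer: 41481/41431 ≈ 1.0012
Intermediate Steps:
Y(T) = T + 2*T**2 (Y(T) = (T**2 + T*T) + T = (T**2 + T**2) + T = 2*T**2 + T = T + 2*T**2)
d(x) = x**2
(41853 + S(124))/(d(-130) + Y(-111)) = (41853 - 3*124)/((-130)**2 - 111*(1 + 2*(-111))) = (41853 - 372)/(16900 - 111*(1 - 222)) = 41481/(16900 - 111*(-221)) = 41481/(16900 + 24531) = 41481/41431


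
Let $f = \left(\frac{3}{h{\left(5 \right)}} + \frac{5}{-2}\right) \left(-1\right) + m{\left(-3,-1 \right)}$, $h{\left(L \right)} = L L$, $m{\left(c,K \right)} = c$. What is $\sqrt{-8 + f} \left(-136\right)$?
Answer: $- \frac{68 i \sqrt{862}}{5} \approx - 399.29 i$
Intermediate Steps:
$h{\left(L \right)} = L^{2}$
$f = - \frac{31}{50}$ ($f = \left(\frac{3}{5^{2}} + \frac{5}{-2}\right) \left(-1\right) - 3 = \left(\frac{3}{25} + 5 \left(- \frac{1}{2}\right)\right) \left(-1\right) - 3 = \left(3 \cdot \frac{1}{25} - \frac{5}{2}\right) \left(-1\right) - 3 = \left(\frac{3}{25} - \frac{5}{2}\right) \left(-1\right) - 3 = \left(- \frac{119}{50}\right) \left(-1\right) - 3 = \frac{119}{50} - 3 = - \frac{31}{50} \approx -0.62$)
$\sqrt{-8 + f} \left(-136\right) = \sqrt{-8 - \frac{31}{50}} \left(-136\right) = \sqrt{- \frac{431}{50}} \left(-136\right) = \frac{i \sqrt{862}}{10} \left(-136\right) = - \frac{68 i \sqrt{862}}{5}$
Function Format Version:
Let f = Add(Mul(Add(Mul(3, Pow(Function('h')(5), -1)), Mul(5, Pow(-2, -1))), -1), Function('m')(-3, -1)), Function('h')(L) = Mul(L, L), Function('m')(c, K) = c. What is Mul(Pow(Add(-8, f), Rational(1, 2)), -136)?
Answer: Mul(Rational(-68, 5), I, Pow(862, Rational(1, 2))) ≈ Mul(-399.29, I)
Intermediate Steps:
Function('h')(L) = Pow(L, 2)
f = Rational(-31, 50) (f = Add(Mul(Add(Mul(3, Pow(Pow(5, 2), -1)), Mul(5, Pow(-2, -1))), -1), -3) = Add(Mul(Add(Mul(3, Pow(25, -1)), Mul(5, Rational(-1, 2))), -1), -3) = Add(Mul(Add(Mul(3, Rational(1, 25)), Rational(-5, 2)), -1), -3) = Add(Mul(Add(Rational(3, 25), Rational(-5, 2)), -1), -3) = Add(Mul(Rational(-119, 50), -1), -3) = Add(Rational(119, 50), -3) = Rational(-31, 50) ≈ -0.62000)
Mul(Pow(Add(-8, f), Rational(1, 2)), -136) = Mul(Pow(Add(-8, Rational(-31, 50)), Rational(1, 2)), -136) = Mul(Pow(Rational(-431, 50), Rational(1, 2)), -136) = Mul(Mul(Rational(1, 10), I, Pow(862, Rational(1, 2))), -136) = Mul(Rational(-68, 5), I, Pow(862, Rational(1, 2)))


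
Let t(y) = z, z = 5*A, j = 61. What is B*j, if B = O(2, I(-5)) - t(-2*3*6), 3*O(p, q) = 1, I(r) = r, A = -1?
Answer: 976/3 ≈ 325.33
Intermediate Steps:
O(p, q) = ⅓ (O(p, q) = (⅓)*1 = ⅓)
z = -5 (z = 5*(-1) = -5)
t(y) = -5
B = 16/3 (B = ⅓ - 1*(-5) = ⅓ + 5 = 16/3 ≈ 5.3333)
B*j = (16/3)*61 = 976/3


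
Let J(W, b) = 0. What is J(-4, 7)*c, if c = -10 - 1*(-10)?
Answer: 0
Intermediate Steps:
c = 0 (c = -10 + 10 = 0)
J(-4, 7)*c = 0*0 = 0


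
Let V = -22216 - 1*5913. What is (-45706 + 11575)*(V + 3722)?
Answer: 833035317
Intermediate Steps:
V = -28129 (V = -22216 - 5913 = -28129)
(-45706 + 11575)*(V + 3722) = (-45706 + 11575)*(-28129 + 3722) = -34131*(-24407) = 833035317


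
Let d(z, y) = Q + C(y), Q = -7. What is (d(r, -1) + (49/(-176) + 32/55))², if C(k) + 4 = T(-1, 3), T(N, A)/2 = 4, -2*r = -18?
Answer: 5631129/774400 ≈ 7.2716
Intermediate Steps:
r = 9 (r = -½*(-18) = 9)
T(N, A) = 8 (T(N, A) = 2*4 = 8)
C(k) = 4 (C(k) = -4 + 8 = 4)
d(z, y) = -3 (d(z, y) = -7 + 4 = -3)
(d(r, -1) + (49/(-176) + 32/55))² = (-3 + (49/(-176) + 32/55))² = (-3 + (49*(-1/176) + 32*(1/55)))² = (-3 + (-49/176 + 32/55))² = (-3 + 267/880)² = (-2373/880)² = 5631129/774400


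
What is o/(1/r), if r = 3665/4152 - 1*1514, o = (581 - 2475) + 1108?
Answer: 823002653/692 ≈ 1.1893e+6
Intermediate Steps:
o = -786 (o = -1894 + 1108 = -786)
r = -6282463/4152 (r = 3665*(1/4152) - 1514 = 3665/4152 - 1514 = -6282463/4152 ≈ -1513.1)
o/(1/r) = -786/(1/(-6282463/4152)) = -786/(-4152/6282463) = -786*(-6282463/4152) = 823002653/692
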